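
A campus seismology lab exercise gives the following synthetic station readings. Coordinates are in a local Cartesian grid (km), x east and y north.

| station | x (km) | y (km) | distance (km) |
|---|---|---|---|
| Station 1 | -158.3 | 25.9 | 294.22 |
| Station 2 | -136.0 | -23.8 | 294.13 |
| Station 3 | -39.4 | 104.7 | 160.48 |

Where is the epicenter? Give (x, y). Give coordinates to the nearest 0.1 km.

x ≈ 120.3 km, y ≈ 120.5 km

Circle about each station: (x + 158.3)² + (y − 25.9)² = 294.22²; (x + 136.0)² + (y + 23.8)² = 294.13²; (x + 39.4)² + (y − 104.7)² = 160.48².
Subtracting pairs of circle equations eliminates x²+y² and gives linear equations (the radical axes):
44.6 x − 99.4 y = -6614.31
237.8 x + 157.6 y = 47596.33
Solving the 2×2 system: x ≈ 120.3, y ≈ 120.5 km.
Check against Station 1 (with the unrounded x, y): √((x + 158.3)²+(y − 25.9)²) = 294.21 ≈ 294.22 km. ✓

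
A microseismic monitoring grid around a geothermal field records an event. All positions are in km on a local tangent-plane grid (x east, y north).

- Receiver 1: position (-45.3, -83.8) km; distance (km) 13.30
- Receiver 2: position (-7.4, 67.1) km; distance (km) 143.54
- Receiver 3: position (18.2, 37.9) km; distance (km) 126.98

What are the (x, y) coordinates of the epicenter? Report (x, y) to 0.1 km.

Circle about each station: (x + 45.3)² + (y + 83.8)² = 13.30²; (x + 7.4)² + (y − 67.1)² = 143.54²; (x − 18.2)² + (y − 37.9)² = 126.98².
Subtracting pairs of circle equations eliminates x²+y² and gives linear equations (the radical axes):
75.8 x + 301.8 y = -24944.20
127.0 x + 243.4 y = -23253.91
Solving the 2×2 system: x ≈ -47.6, y ≈ -70.7 km.
Check against Receiver 1 (with the unrounded x, y): √((x + 45.3)²+(y + 83.8)²) = 13.31 ≈ 13.30 km. ✓

(-47.6, -70.7)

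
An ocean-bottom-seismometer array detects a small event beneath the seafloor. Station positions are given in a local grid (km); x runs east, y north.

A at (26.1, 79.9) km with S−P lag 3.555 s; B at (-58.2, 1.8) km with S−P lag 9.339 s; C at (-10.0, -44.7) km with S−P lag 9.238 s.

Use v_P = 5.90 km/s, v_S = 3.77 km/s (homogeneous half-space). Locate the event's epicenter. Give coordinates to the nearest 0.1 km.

Distance from S−P lag: d = Δt · v_P v_S / (v_P − v_S) = Δt · (5.90·3.77)/(5.90−3.77) ≈ 10.4427·Δt.
So d_A = 37.12, d_B = 97.52, d_C = 96.47 km.
Circle about each station: (x − 26.1)² + (y − 79.9)² = 37.12²; (x + 58.2)² + (y − 1.8)² = 97.52²; (x + 10.0)² + (y + 44.7)² = 96.47².
Subtracting the A equation from the B and C equations removes the quadratic terms:
-168.6 x − 156.2 y = -11807.00
-72.2 x − 249.2 y = -12895.70
Solving the 2×2 system: x ≈ 30.2, y ≈ 43.0 km.
Check against A (with the unrounded x, y): √((x − 26.1)²+(y − 79.9)²) = 37.12 ≈ 37.12 km. ✓

x ≈ 30.2 km, y ≈ 43.0 km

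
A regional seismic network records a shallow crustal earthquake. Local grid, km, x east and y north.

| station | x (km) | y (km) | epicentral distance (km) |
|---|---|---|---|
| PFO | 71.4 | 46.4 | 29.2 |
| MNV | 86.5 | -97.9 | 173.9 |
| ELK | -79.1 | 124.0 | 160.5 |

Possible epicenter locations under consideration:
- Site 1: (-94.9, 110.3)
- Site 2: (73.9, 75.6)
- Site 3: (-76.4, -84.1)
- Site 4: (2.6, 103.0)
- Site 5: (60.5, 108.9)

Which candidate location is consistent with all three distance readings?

Site 2

For each candidate, compare |candidate − station| to the reported distance:
Site 1: residuals PFO 149.0, MNV 102.2, ELK 139.6 → max 149.0 km
Site 2: residuals PFO 0.1, MNV 0.1, ELK 0.0 → max 0.1 km
Site 3: residuals PFO 168.0, MNV 10.4, ELK 47.6 → max 168.0 km
Site 4: residuals PFO 59.9, MNV 43.8, ELK 76.1 → max 76.1 km
Site 5: residuals PFO 34.2, MNV 34.5, ELK 20.1 → max 34.5 km
Only Site 2 has all residuals ≈ 0.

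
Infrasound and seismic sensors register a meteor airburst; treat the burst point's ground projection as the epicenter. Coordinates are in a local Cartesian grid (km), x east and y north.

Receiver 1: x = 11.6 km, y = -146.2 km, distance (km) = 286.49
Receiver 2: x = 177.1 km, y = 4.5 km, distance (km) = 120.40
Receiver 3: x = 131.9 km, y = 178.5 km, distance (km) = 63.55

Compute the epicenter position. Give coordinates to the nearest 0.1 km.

Circle about each station: (x − 11.6)² + (y + 146.2)² = 286.49²; (x − 177.1)² + (y − 4.5)² = 120.40²; (x − 131.9)² + (y − 178.5)² = 63.55².
Subtracting the Receiver 1 equation from the Receiver 2 and Receiver 3 equations removes the quadratic terms:
331.0 x + 301.4 y = 77456.02
240.6 x + 649.4 y = 105788.78
Solving the 2×2 system: x ≈ 129.3, y ≈ 115.0 km.
Check against Receiver 1 (with the unrounded x, y): √((x − 11.6)²+(y + 146.2)²) = 286.49 ≈ 286.49 km. ✓

x ≈ 129.3 km, y ≈ 115.0 km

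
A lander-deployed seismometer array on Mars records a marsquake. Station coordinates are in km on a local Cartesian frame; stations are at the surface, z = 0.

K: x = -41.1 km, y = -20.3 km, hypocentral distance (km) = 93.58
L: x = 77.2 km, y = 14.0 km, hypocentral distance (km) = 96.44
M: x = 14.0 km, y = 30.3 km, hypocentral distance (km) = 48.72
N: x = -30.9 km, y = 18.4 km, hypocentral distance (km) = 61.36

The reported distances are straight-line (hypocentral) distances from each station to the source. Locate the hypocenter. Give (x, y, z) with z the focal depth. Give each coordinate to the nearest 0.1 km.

Each station gives a sphere (x−x_i)² + (y−y_i)² + z² = d_i² (stations at z=0).
Subtracting the K sphere from L and M: z² cancels, leaving linear equations in x and y:
236.6 x + 68.6 y = 3511.08
110.2 x + 101.2 y = 5396.37
Solving: x ≈ -0.908, y ≈ 54.312 km (keep extra digits for the depth step; rounded: -0.9, 54.3).
Then from the K sphere: z² = 93.58² − (x + 41.1)² − (y + 20.3)² with x = -0.908, y = 54.312, so z ≈ 39.685 ≈ 39.7 km.

(-0.9, 54.3, 39.7)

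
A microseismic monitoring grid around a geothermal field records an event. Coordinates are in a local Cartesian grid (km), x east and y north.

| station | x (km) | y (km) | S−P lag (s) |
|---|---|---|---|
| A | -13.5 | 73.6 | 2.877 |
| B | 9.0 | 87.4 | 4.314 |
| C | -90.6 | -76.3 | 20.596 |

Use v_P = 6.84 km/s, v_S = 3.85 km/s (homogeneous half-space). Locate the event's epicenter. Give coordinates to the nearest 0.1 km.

Distance from S−P lag: d = Δt · v_P v_S / (v_P − v_S) = Δt · (6.84·3.85)/(6.84−3.85) ≈ 8.8074·Δt.
So d_A = 25.34, d_B = 37.99, d_C = 181.40 km.
Circle about each station: (x + 13.5)² + (y − 73.6)² = 25.34²; (x − 9.0)² + (y − 87.4)² = 37.99²; (x + 90.6)² + (y + 76.3)² = 181.40².
Subtracting pairs of circle equations eliminates x²+y² and gives linear equations (the radical axes):
45.0 x + 27.6 y = 1319.43
-154.2 x − 299.8 y = -23833.00
Solving the 2×2 system: x ≈ -28.4, y ≈ 94.1 km.

(-28.4, 94.1)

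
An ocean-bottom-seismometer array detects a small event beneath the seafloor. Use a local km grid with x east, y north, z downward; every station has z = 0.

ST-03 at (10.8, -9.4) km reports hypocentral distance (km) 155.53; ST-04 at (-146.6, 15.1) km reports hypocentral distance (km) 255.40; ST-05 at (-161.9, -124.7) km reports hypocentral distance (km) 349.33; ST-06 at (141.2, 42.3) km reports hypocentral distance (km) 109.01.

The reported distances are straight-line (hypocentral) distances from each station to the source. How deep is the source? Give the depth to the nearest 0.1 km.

depth ≈ 42.7 km

Each station gives a sphere (x−x_i)² + (y−y_i)² + z² = d_i² (stations at z=0).
Subtracting the ST-03 sphere from ST-04 and ST-05: z² cancels, leaving linear equations in x and y:
-314.8 x + 49.0 y = -19525.01
-345.4 x − 230.6 y = -56285.17
Solving: x ≈ 81.106, y ≈ 122.598 km (keep extra digits for the depth step; rounded: 81.1, 122.6).
Then from the ST-03 sphere: z² = 155.53² − (x − 10.8)² − (y + 9.4)² with x = 81.106, y = 122.598, so z ≈ 42.699 ≈ 42.7 km.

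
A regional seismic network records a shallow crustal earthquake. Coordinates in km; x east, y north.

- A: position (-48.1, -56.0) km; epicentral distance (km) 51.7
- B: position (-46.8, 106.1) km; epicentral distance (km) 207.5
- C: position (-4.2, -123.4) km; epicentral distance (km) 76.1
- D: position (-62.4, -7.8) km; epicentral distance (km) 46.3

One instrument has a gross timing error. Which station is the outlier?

D

Solve using three stations at a time. Using A, B, C (subtract circle equations pairwise → linear system) gives (x, y) ≈ (-76.4, -99.3).
Distances from that point to each station vs reported:
  A: calculated 51.7 vs reported 51.7 → residual 0.0 km
  B: calculated 207.5 vs reported 207.5 → residual 0.0 km
  C: calculated 76.1 vs reported 76.1 → residual 0.0 km
  D: calculated 92.5 vs reported 46.3 → residual 46.2 km
A, B, C are mutually consistent (residuals ≈ 0); D is off by 46.2 km.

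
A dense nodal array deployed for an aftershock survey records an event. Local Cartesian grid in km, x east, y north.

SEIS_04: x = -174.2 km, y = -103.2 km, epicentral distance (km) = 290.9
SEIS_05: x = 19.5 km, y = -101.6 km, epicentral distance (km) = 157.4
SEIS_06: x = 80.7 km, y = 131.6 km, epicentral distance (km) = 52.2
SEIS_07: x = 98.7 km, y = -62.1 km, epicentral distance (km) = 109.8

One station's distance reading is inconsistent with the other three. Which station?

Solve using three stations at a time. Using SEIS_04, SEIS_05, SEIS_07 (subtract circle equations pairwise → linear system) gives (x, y) ≈ (75.9, 45.4).
Distances from that point to each station vs reported:
  SEIS_04: calculated 290.9 vs reported 290.9 → residual 0.0 km
  SEIS_05: calculated 157.5 vs reported 157.4 → residual 0.1 km
  SEIS_06: calculated 86.3 vs reported 52.2 → residual 34.1 km
  SEIS_07: calculated 109.9 vs reported 109.8 → residual 0.1 km
SEIS_04, SEIS_05, SEIS_07 are mutually consistent (residuals ≈ 0); SEIS_06 is off by 34.1 km.

SEIS_06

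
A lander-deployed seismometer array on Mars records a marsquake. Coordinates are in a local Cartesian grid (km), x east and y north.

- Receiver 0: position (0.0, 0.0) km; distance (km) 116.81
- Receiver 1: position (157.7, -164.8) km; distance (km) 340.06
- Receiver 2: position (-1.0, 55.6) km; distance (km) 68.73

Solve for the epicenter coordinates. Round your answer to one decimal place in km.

Circle about each station: x² + y² = 116.81²; (x − 157.7)² + (y + 164.8)² = 340.06²; (x + 1.0)² + (y − 55.6)² = 68.73².
Subtracting the Receiver 0 equation from the Receiver 1 and Receiver 2 equations removes the quadratic terms:
315.4 x − 329.6 y = -49967.90
-2.0 x + 111.2 y = 12013.12
Solving the 2×2 system: x ≈ -46.4, y ≈ 107.2 km.

x ≈ -46.4 km, y ≈ 107.2 km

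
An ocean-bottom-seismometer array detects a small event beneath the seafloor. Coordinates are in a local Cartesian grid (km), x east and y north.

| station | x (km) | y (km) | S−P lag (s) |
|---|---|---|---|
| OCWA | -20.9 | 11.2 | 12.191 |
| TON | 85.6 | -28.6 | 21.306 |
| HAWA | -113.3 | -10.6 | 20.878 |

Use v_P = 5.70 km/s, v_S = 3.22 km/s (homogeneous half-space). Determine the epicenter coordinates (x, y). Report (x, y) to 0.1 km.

-5.5 km east, 100.1 km north

Distance from S−P lag: d = Δt · v_P v_S / (v_P − v_S) = Δt · (5.70·3.22)/(5.70−3.22) ≈ 7.4008·Δt.
So d_OCWA = 90.22, d_TON = 157.68, d_HAWA = 154.51 km.
Circle about each station: (x + 20.9)² + (y − 11.2)² = 90.22²; (x − 85.6)² + (y + 28.6)² = 157.68²; (x + 113.3)² + (y + 10.6)² = 154.51².
Subtracting the OCWA equation from the TON and HAWA equations removes the quadratic terms:
213.0 x − 79.6 y = -9140.26
-184.8 x − 43.6 y = -3346.69
Solving the 2×2 system: x ≈ -5.5, y ≈ 100.1 km.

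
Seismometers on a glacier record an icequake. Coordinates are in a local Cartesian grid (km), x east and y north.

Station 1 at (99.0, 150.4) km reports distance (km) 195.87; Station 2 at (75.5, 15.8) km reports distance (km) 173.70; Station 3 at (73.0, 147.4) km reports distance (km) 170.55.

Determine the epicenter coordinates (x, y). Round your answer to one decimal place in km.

x ≈ -84.8 km, y ≈ 82.7 km

Circle about each station: (x − 99.0)² + (y − 150.4)² = 195.87²; (x − 75.5)² + (y − 15.8)² = 173.70²; (x − 73.0)² + (y − 147.4)² = 170.55².
Subtracting pairs of circle equations eliminates x²+y² and gives linear equations (the radical axes):
-47.0 x − 269.2 y = -18277.90
-52.0 x − 6.0 y = 3912.35
Solving the 2×2 system: x ≈ -84.8, y ≈ 82.7 km.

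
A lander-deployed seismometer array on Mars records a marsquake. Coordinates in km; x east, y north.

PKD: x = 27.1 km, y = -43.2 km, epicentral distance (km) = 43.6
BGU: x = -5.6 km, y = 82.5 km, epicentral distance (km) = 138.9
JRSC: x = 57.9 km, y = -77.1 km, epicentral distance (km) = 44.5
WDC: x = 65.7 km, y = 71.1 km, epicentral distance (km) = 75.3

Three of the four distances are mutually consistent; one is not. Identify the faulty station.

WDC

Solve using three stations at a time. Using PKD, BGU, JRSC (subtract circle equations pairwise → linear system) gives (x, y) ≈ (69.8, -34.2).
Distances from that point to each station vs reported:
  PKD: calculated 43.7 vs reported 43.6 → residual 0.1 km
  BGU: calculated 138.9 vs reported 138.9 → residual 0.0 km
  JRSC: calculated 44.6 vs reported 44.5 → residual 0.1 km
  WDC: calculated 105.3 vs reported 75.3 → residual 30.0 km
PKD, BGU, JRSC are mutually consistent (residuals ≈ 0); WDC is off by 30.0 km.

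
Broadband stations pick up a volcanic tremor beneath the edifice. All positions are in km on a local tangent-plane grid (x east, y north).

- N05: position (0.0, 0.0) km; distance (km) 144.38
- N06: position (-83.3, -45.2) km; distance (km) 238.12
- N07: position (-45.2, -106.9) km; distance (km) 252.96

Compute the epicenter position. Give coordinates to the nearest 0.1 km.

(111.6, 91.6)

Circle about each station: x² + y² = 144.38²; (x + 83.3)² + (y + 45.2)² = 238.12²; (x + 45.2)² + (y + 106.9)² = 252.96².
Subtracting the N05 equation from the N06 and N07 equations removes the quadratic terms:
-166.6 x − 90.4 y = -26873.62
-90.4 x − 213.8 y = -29672.53
Solving the 2×2 system: x ≈ 111.6, y ≈ 91.6 km.
Check against N05 (with the unrounded x, y): √(x²+y²) = 144.38 ≈ 144.38 km. ✓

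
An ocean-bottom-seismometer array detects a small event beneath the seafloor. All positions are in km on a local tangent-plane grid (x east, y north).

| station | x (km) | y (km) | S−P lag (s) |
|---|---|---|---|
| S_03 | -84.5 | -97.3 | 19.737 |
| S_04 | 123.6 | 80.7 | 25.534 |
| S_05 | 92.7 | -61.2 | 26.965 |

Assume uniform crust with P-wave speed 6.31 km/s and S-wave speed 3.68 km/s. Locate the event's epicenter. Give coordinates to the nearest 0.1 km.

(-101.8, 76.1)

Distance from S−P lag: d = Δt · v_P v_S / (v_P − v_S) = Δt · (6.31·3.68)/(6.31−3.68) ≈ 8.8292·Δt.
So d_S_03 = 174.26, d_S_04 = 225.44, d_S_05 = 238.08 km.
Circle about each station: (x + 84.5)² + (y + 97.3)² = 174.26²; (x − 123.6)² + (y − 80.7)² = 225.44²; (x − 92.7)² + (y + 61.2)² = 238.08².
Subtracting pairs of circle equations eliminates x²+y² and gives linear equations (the radical axes):
416.2 x + 356.0 y = -15274.74
354.4 x + 72.2 y = -30584.35
Solving the 2×2 system: x ≈ -101.8, y ≈ 76.1 km.
Check against S_03 (with the unrounded x, y): √((x + 84.5)²+(y + 97.3)²) = 174.28 ≈ 174.26 km. ✓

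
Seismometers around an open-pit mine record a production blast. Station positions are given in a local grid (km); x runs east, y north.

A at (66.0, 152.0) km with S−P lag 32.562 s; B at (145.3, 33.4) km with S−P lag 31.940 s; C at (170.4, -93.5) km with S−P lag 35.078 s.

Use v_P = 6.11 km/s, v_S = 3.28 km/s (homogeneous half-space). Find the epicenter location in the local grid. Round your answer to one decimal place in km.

Distance from S−P lag: d = Δt · v_P v_S / (v_P − v_S) = Δt · (6.11·3.28)/(6.11−3.28) ≈ 7.0816·Δt.
So d_A = 230.59, d_B = 226.18, d_C = 248.41 km.
Circle about each station: (x − 66.0)² + (y − 152.0)² = 230.59²; (x − 145.3)² + (y − 33.4)² = 226.18²; (x − 170.4)² + (y + 93.5)² = 248.41².
Subtracting the A equation from the B and C equations removes the quadratic terms:
158.6 x − 237.2 y = -3217.99
208.8 x − 491.0 y = 1782.63
Solving the 2×2 system: x ≈ -70.7, y ≈ -33.7 km.

(-70.7, -33.7)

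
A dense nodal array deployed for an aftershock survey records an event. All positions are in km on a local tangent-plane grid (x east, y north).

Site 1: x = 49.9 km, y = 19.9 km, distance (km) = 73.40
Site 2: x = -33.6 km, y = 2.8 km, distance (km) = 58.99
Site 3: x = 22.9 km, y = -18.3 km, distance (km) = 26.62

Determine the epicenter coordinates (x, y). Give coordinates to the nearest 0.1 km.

Circle about each station: (x − 49.9)² + (y − 19.9)² = 73.40²; (x + 33.6)² + (y − 2.8)² = 58.99²; (x − 22.9)² + (y + 18.3)² = 26.62².
Subtracting the Site 1 equation from the Site 2 and Site 3 equations removes the quadratic terms:
-167.0 x − 34.2 y = 158.52
-54.0 x − 76.4 y = 2652.22
Solving the 2×2 system: x ≈ 7.2, y ≈ -39.8 km.
Check against Site 1 (with the unrounded x, y): √((x − 49.9)²+(y − 19.9)²) = 73.40 ≈ 73.40 km. ✓

x ≈ 7.2 km, y ≈ -39.8 km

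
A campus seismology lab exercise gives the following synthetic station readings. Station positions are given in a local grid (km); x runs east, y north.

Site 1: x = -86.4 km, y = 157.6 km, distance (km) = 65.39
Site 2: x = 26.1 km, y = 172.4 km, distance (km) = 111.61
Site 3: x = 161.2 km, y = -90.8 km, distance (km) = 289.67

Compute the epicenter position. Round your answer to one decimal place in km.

-57.8 km east, 98.8 km north

Circle about each station: (x + 86.4)² + (y − 157.6)² = 65.39²; (x − 26.1)² + (y − 172.4)² = 111.61²; (x − 161.2)² + (y + 90.8)² = 289.67².
Subtracting the Site 1 equation from the Site 2 and Site 3 equations removes the quadratic terms:
225.0 x + 29.6 y = -10080.69
495.2 x − 496.8 y = -77705.50
Solving the 2×2 system: x ≈ -57.8, y ≈ 98.8 km.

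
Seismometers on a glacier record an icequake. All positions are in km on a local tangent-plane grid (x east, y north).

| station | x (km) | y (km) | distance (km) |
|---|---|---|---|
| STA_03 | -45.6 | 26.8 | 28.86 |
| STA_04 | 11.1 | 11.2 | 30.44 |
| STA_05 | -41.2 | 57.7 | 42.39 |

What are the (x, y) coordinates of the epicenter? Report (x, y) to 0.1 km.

-17.0 km east, 22.9 km north

Circle about each station: (x + 45.6)² + (y − 26.8)² = 28.86²; (x − 11.1)² + (y − 11.2)² = 30.44²; (x + 41.2)² + (y − 57.7)² = 42.39².
Subtracting the STA_03 equation from the STA_04 and STA_05 equations removes the quadratic terms:
113.4 x − 31.2 y = -2642.64
8.8 x + 61.8 y = 1265.12
Solving the 2×2 system: x ≈ -17.0, y ≈ 22.9 km.
Check against STA_03 (with the unrounded x, y): √((x + 45.6)²+(y − 26.8)²) = 28.86 ≈ 28.86 km. ✓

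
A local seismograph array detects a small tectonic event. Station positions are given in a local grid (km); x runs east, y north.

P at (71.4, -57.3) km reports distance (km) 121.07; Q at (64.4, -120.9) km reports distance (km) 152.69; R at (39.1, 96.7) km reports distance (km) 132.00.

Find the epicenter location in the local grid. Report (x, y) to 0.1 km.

-39.7 km east, -9.2 km north

Circle about each station: (x − 71.4)² + (y + 57.3)² = 121.07²; (x − 64.4)² + (y + 120.9)² = 152.69²; (x − 39.1)² + (y − 96.7)² = 132.00².
Subtracting the P equation from the Q and R equations removes the quadratic terms:
-14.0 x − 127.2 y = 1726.63
-64.6 x + 308.0 y = -267.61
Solving the 2×2 system: x ≈ -39.7, y ≈ -9.2 km.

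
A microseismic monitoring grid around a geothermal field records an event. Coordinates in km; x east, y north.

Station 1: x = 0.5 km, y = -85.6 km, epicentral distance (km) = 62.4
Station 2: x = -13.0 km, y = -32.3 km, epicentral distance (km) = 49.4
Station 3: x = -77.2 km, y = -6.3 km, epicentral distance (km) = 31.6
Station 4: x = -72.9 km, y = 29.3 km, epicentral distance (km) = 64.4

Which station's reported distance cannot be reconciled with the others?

Station 1

Solve using three stations at a time. Using Station 2, Station 3, Station 4 (subtract circle equations pairwise → linear system) gives (x, y) ≈ (-62.4, -34.3).
Distances from that point to each station vs reported:
  Station 1: calculated 81.2 vs reported 62.4 → residual 18.8 km
  Station 2: calculated 49.4 vs reported 49.4 → residual 0.0 km
  Station 3: calculated 31.6 vs reported 31.6 → residual 0.0 km
  Station 4: calculated 64.4 vs reported 64.4 → residual 0.0 km
Station 2, Station 3, Station 4 are mutually consistent (residuals ≈ 0); Station 1 is off by 18.8 km.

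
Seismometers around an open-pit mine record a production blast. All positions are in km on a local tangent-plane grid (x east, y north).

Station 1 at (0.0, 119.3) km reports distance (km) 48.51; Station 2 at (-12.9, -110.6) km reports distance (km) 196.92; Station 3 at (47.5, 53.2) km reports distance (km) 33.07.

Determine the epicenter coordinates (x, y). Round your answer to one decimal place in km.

Circle about each station: x² + (y − 119.3)² = 48.51²; (x + 12.9)² + (y + 110.6)² = 196.92²; (x − 47.5)² + (y − 53.2)² = 33.07².
Subtracting the Station 1 equation from the Station 2 and Station 3 equations removes the quadratic terms:
-25.8 x − 459.8 y = -38257.99
95.0 x − 132.2 y = -7886.40
Solving the 2×2 system: x ≈ 30.4, y ≈ 81.5 km.
Check against Station 1 (with the unrounded x, y): √(x²+(y − 119.3)²) = 48.51 ≈ 48.51 km. ✓

30.4 km east, 81.5 km north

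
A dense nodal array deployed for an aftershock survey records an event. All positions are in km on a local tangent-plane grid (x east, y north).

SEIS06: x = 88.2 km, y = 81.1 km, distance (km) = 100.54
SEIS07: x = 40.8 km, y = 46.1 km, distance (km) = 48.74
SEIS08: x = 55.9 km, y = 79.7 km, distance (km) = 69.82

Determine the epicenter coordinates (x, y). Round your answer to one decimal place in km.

Circle about each station: (x − 88.2)² + (y − 81.1)² = 100.54²; (x − 40.8)² + (y − 46.1)² = 48.74²; (x − 55.9)² + (y − 79.7)² = 69.82².
Subtracting the SEIS06 equation from the SEIS07 and SEIS08 equations removes the quadratic terms:
-94.8 x − 70.0 y = -2833.90
-64.6 x − 2.8 y = 353.91
Solving the 2×2 system: x ≈ -7.7, y ≈ 50.9 km.
Check against SEIS06 (with the unrounded x, y): √((x − 88.2)²+(y − 81.1)²) = 100.53 ≈ 100.54 km. ✓

(-7.7, 50.9)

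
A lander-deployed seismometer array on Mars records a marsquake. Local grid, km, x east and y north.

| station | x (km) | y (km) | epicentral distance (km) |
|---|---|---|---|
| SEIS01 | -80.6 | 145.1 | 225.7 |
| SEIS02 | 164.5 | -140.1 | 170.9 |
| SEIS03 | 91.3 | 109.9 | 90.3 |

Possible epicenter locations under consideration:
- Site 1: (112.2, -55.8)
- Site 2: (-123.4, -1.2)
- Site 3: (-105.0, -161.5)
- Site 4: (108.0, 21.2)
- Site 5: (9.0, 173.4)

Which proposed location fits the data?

For each candidate, compare |candidate − station| to the reported distance:
Site 1: residuals SEIS01 52.7, SEIS02 71.7, SEIS03 76.7 → max 76.7 km
Site 2: residuals SEIS01 73.3, SEIS02 148.8, SEIS03 151.4 → max 151.4 km
Site 3: residuals SEIS01 81.9, SEIS02 99.4, SEIS03 244.7 → max 244.7 km
Site 4: residuals SEIS01 0.0, SEIS02 0.0, SEIS03 0.0 → max 0.0 km
Site 5: residuals SEIS01 131.7, SEIS02 179.0, SEIS03 13.6 → max 179.0 km
Only Site 4 has all residuals ≈ 0.

Site 4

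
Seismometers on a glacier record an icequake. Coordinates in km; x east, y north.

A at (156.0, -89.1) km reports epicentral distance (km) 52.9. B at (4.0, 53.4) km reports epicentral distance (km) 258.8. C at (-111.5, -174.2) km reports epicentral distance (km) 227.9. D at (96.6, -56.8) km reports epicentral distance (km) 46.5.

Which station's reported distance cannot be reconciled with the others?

B

Solve using three stations at a time. Using A, C, D (subtract circle equations pairwise → linear system) gives (x, y) ≈ (104.8, -102.6).
Distances from that point to each station vs reported:
  A: calculated 52.9 vs reported 52.9 → residual 0.0 km
  B: calculated 185.7 vs reported 258.8 → residual 73.1 km
  C: calculated 227.9 vs reported 227.9 → residual 0.0 km
  D: calculated 46.5 vs reported 46.5 → residual 0.0 km
A, C, D are mutually consistent (residuals ≈ 0); B is off by 73.1 km.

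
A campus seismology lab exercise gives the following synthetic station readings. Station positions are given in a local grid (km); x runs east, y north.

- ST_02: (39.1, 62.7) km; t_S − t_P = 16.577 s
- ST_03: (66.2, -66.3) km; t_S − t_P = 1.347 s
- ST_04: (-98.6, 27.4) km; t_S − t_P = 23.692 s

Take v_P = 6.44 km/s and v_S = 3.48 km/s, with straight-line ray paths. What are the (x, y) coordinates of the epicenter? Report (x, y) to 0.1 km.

Distance from S−P lag: d = Δt · v_P v_S / (v_P − v_S) = Δt · (6.44·3.48)/(6.44−3.48) ≈ 7.5714·Δt.
So d_ST_02 = 125.51, d_ST_03 = 10.20, d_ST_04 = 179.38 km.
Circle about each station: (x − 39.1)² + (y − 62.7)² = 125.51²; (x − 66.2)² + (y + 66.3)² = 10.20²; (x + 98.6)² + (y − 27.4)² = 179.38².
Subtracting the ST_02 equation from the ST_03 and ST_04 equations removes the quadratic terms:
54.2 x − 258.0 y = 18966.75
-275.4 x − 70.6 y = -11411.80
Solving the 2×2 system: x ≈ 57.2, y ≈ -61.5 km.
Check against ST_02 (with the unrounded x, y): √((x − 39.1)²+(y − 62.7)²) = 125.51 ≈ 125.51 km. ✓

x ≈ 57.2 km, y ≈ -61.5 km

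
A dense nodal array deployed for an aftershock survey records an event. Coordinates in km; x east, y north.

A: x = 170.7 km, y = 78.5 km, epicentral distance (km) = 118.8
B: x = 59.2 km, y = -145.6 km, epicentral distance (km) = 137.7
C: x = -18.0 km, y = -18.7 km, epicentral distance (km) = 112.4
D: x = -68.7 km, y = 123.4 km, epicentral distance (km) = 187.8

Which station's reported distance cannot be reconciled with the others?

D

Solve using three stations at a time. Using A, B, C (subtract circle equations pairwise → linear system) gives (x, y) ≈ (94.2, -12.4).
Distances from that point to each station vs reported:
  A: calculated 118.8 vs reported 118.8 → residual 0.0 km
  B: calculated 137.7 vs reported 137.7 → residual 0.0 km
  C: calculated 112.4 vs reported 112.4 → residual 0.0 km
  D: calculated 212.1 vs reported 187.8 → residual 24.3 km
A, B, C are mutually consistent (residuals ≈ 0); D is off by 24.3 km.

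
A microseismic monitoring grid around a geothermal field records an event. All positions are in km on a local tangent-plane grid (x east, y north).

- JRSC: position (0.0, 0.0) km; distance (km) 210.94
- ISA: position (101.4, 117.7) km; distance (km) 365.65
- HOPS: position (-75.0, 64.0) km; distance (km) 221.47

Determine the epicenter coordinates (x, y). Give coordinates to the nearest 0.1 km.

Circle about each station: x² + y² = 210.94²; (x − 101.4)² + (y − 117.7)² = 365.65²; (x + 75.0)² + (y − 64.0)² = 221.47².
Subtracting the JRSC equation from the ISA and HOPS equations removes the quadratic terms:
202.8 x + 235.4 y = -65068.99
-150.0 x + 128.0 y = 5167.72
Solving the 2×2 system: x ≈ -155.8, y ≈ -142.2 km.

x ≈ -155.8 km, y ≈ -142.2 km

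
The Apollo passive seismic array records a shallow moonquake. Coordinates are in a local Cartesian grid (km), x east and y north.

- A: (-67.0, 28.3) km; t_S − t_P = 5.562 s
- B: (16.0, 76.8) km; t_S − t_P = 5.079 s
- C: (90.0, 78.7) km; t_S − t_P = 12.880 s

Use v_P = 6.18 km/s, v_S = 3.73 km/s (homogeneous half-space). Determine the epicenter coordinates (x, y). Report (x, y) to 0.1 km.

Distance from S−P lag: d = Δt · v_P v_S / (v_P − v_S) = Δt · (6.18·3.73)/(6.18−3.73) ≈ 9.4087·Δt.
So d_A = 52.33, d_B = 47.79, d_C = 121.18 km.
Circle about each station: (x + 67.0)² + (y − 28.3)² = 52.33²; (x − 16.0)² + (y − 76.8)² = 47.79²; (x − 90.0)² + (y − 78.7)² = 121.18².
Subtracting pairs of circle equations eliminates x²+y² and gives linear equations (the radical axes):
166.0 x + 97.0 y = 1318.89
314.0 x + 100.8 y = -2942.36
Solving the 2×2 system: x ≈ -30.5, y ≈ 65.8 km.

(-30.5, 65.8)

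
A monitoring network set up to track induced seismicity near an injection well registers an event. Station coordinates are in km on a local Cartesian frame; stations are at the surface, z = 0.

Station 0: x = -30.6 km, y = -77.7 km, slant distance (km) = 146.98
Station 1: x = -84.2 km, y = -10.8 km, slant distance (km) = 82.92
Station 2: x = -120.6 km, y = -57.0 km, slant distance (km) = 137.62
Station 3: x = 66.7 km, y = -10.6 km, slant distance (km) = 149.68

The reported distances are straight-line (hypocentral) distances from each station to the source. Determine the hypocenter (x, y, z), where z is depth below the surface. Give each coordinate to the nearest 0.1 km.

x ≈ -60.3 km, y ≈ 63.5 km, depth ≈ 28.0 km

Each station gives a sphere (x−x_i)² + (y−y_i)² + z² = d_i² (stations at z=0).
Subtracting the Station 0 sphere from Station 1 and Station 2: z² cancels, leaving linear equations in x and y:
-107.2 x + 133.8 y = 14960.02
-180.0 x + 41.4 y = 13483.57
Solving: x ≈ -60.305, y ≈ 63.492 km (keep extra digits for the depth step; rounded: -60.3, 63.5).
Then from the Station 0 sphere: z² = 146.98² − (x + 30.6)² − (y + 77.7)² with x = -60.305, y = 63.492, so z ≈ 28.028 ≈ 28.0 km.
Check against Station 3 (with the unrounded solution): distance 149.68 ≈ 149.68 km. ✓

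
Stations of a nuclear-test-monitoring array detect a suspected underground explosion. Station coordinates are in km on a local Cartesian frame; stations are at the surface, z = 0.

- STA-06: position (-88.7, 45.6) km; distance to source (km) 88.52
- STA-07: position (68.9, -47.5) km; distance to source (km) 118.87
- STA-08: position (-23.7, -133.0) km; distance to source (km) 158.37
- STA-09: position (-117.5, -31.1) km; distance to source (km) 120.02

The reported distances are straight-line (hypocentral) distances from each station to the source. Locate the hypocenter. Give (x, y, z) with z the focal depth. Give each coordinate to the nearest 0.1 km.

Each station gives a sphere (x−x_i)² + (y−y_i)² + z² = d_i² (stations at z=0).
Subtracting the STA-06 sphere from STA-07 and STA-08: z² cancels, leaving linear equations in x and y:
315.2 x − 186.2 y = -9237.88
130.0 x − 357.2 y = -8941.63
Solving: x ≈ -18.497, y ≈ 18.301 km (keep extra digits for the depth step; rounded: -18.5, 18.3).
Then from the STA-06 sphere: z² = 88.52² − (x + 88.7)² − (y − 45.6)² with x = -18.497, y = 18.301, so z ≈ 46.498 ≈ 46.5 km.
Check against STA-09 (with the unrounded solution): distance 120.02 ≈ 120.02 km. ✓

x ≈ -18.5 km, y ≈ 18.3 km, depth ≈ 46.5 km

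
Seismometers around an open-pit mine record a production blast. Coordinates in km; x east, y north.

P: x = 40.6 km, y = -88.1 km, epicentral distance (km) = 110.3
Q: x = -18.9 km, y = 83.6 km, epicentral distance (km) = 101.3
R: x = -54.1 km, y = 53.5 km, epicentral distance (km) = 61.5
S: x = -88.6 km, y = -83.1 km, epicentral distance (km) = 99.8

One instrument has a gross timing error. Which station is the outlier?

Q

Solve using three stations at a time. Using P, R, S (subtract circle equations pairwise → linear system) gives (x, y) ≈ (-29.3, -2.8).
Distances from that point to each station vs reported:
  P: calculated 110.3 vs reported 110.3 → residual 0.0 km
  Q: calculated 87.0 vs reported 101.3 → residual 14.3 km
  R: calculated 61.5 vs reported 61.5 → residual 0.0 km
  S: calculated 99.8 vs reported 99.8 → residual 0.0 km
P, R, S are mutually consistent (residuals ≈ 0); Q is off by 14.3 km.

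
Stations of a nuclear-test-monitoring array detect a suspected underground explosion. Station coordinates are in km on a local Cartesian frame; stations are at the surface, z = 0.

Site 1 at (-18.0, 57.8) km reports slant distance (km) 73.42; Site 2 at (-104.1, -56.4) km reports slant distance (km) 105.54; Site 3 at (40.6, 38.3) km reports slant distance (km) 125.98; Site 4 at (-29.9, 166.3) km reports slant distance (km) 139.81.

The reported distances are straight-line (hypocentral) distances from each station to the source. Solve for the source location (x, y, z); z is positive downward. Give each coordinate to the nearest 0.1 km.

Each station gives a sphere (x−x_i)² + (y−y_i)² + z² = d_i² (stations at z=0).
Subtracting the Site 1 sphere from Site 2 and Site 3: z² cancels, leaving linear equations in x and y:
-172.2 x − 228.4 y = 4604.73
117.2 x − 39.0 y = -11030.05
Solving: x ≈ -80.600, y ≈ 40.607 km (keep extra digits for the depth step; rounded: -80.6, 40.6).
Then from the Site 1 sphere: z² = 73.42² − (x + 18.0)² − (y − 57.8)² with x = -80.600, y = 40.607, so z ≈ 34.295 ≈ 34.3 km.
Check against Site 4 (with the unrounded solution): distance 139.80 ≈ 139.81 km. ✓

(-80.6, 40.6, 34.3)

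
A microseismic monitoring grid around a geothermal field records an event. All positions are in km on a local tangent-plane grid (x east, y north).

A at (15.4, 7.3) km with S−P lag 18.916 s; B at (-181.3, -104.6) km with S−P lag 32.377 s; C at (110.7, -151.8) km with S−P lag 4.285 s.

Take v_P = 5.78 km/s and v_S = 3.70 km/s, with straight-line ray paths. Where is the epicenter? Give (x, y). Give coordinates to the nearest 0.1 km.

x ≈ 150.4 km, y ≈ -132.7 km

Distance from S−P lag: d = Δt · v_P v_S / (v_P − v_S) = Δt · (5.78·3.70)/(5.78−3.70) ≈ 10.2817·Δt.
So d_A = 194.49, d_B = 332.89, d_C = 44.06 km.
Circle about each station: (x − 15.4)² + (y − 7.3)² = 194.49²; (x + 181.3)² + (y + 104.6)² = 332.89²; (x − 110.7)² + (y + 151.8)² = 44.06².
Subtracting pairs of circle equations eliminates x²+y² and gives linear equations (the radical axes):
-393.4 x − 223.8 y = -29468.99
190.6 x − 318.2 y = 70892.36
Solving the 2×2 system: x ≈ 150.4, y ≈ -132.7 km.
Check against A (with the unrounded x, y): √((x − 15.4)²+(y − 7.3)²) = 194.49 ≈ 194.49 km. ✓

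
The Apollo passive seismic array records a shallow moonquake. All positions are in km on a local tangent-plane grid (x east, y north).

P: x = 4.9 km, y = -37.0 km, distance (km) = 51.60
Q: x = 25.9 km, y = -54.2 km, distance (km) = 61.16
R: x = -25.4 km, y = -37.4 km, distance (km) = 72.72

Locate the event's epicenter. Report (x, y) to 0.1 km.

Circle about each station: (x − 4.9)² + (y + 37.0)² = 51.60²; (x − 25.9)² + (y + 54.2)² = 61.16²; (x + 25.4)² + (y + 37.4)² = 72.72².
Subtracting the P equation from the Q and R equations removes the quadratic terms:
42.0 x − 34.4 y = 1137.45
-60.6 x − 0.8 y = -1974.73
Solving the 2×2 system: x ≈ 32.5, y ≈ 6.6 km.

(32.5, 6.6)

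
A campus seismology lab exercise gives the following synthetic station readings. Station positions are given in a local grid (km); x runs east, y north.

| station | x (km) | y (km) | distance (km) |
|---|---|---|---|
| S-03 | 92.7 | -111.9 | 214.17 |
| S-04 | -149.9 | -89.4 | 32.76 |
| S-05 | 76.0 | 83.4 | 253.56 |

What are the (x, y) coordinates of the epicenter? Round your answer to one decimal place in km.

(-118.9, -78.8)

Circle about each station: (x − 92.7)² + (y + 111.9)² = 214.17²; (x + 149.9)² + (y + 89.4)² = 32.76²; (x − 76.0)² + (y − 83.4)² = 253.56².
Subtracting the S-03 equation from the S-04 and S-05 equations removes the quadratic terms:
-485.2 x + 45.0 y = 54143.04
-33.4 x + 390.6 y = -26807.22
Solving the 2×2 system: x ≈ -118.9, y ≈ -78.8 km.
Check against S-03 (with the unrounded x, y): √((x − 92.7)²+(y + 111.9)²) = 214.17 ≈ 214.17 km. ✓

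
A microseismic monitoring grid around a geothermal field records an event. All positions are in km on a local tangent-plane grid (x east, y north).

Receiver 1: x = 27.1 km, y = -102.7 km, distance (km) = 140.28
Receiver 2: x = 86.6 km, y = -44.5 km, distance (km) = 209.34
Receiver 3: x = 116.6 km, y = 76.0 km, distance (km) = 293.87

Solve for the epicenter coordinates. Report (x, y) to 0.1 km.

Circle about each station: (x − 27.1)² + (y + 102.7)² = 140.28²; (x − 86.6)² + (y + 44.5)² = 209.34²; (x − 116.6)² + (y − 76.0)² = 293.87².
Subtracting the Receiver 1 equation from the Receiver 2 and Receiver 3 equations removes the quadratic terms:
119.0 x + 116.4 y = -25946.65
179.0 x + 357.4 y = -58591.24
Solving the 2×2 system: x ≈ -113.1, y ≈ -107.3 km.

-113.1 km east, -107.3 km north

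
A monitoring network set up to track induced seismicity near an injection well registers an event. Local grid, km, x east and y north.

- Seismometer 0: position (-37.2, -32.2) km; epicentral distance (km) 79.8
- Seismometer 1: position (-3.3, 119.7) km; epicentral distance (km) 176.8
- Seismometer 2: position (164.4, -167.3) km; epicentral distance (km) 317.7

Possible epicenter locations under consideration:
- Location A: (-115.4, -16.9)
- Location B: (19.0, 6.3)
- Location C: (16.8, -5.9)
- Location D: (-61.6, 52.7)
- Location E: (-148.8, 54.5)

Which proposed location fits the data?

For each candidate, compare |candidate − station| to the reported distance:
Location A: residuals Seismometer 0 0.1, Seismometer 1 0.1, Seismometer 2 0.0 → max 0.1 km
Location B: residuals Seismometer 0 11.7, Seismometer 1 61.2, Seismometer 2 91.3 → max 91.3 km
Location C: residuals Seismometer 0 19.7, Seismometer 1 49.6, Seismometer 2 99.0 → max 99.0 km
Location D: residuals Seismometer 0 8.5, Seismometer 1 88.0, Seismometer 2 2.3 → max 88.0 km
Location E: residuals Seismometer 0 61.5, Seismometer 1 17.4, Seismometer 2 66.1 → max 66.1 km
Only Location A has all residuals ≈ 0.

Location A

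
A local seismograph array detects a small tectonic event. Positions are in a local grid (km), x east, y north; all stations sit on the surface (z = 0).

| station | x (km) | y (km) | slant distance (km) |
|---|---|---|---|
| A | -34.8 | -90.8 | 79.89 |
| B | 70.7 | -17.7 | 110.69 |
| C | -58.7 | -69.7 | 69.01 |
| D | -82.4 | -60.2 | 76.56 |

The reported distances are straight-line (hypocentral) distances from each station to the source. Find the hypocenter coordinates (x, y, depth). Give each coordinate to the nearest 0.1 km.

Each station gives a sphere (x−x_i)² + (y−y_i)² + z² = d_i² (stations at z=0).
Subtracting the A sphere from B and C: z² cancels, leaving linear equations in x and y:
211.0 x + 146.2 y = -10013.76
-47.8 x + 42.2 y = 468.13
Solving: x ≈ -30.896, y ≈ -23.903 km (keep extra digits for the depth step; rounded: -30.9, -23.9).
Then from the A sphere: z² = 79.89² − (x + 34.8)² − (y + 90.8)² with x = -30.896, y = -23.903, so z ≈ 43.497 ≈ 43.5 km.

x ≈ -30.9 km, y ≈ -23.9 km, depth ≈ 43.5 km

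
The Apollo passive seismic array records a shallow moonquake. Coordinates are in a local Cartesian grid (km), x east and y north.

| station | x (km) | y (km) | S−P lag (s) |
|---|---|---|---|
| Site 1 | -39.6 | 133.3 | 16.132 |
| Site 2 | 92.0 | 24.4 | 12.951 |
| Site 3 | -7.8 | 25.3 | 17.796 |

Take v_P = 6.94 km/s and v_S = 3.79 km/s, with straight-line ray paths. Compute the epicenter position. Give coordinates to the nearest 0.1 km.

x ≈ 95.1 km, y ≈ 132.5 km

Distance from S−P lag: d = Δt · v_P v_S / (v_P − v_S) = Δt · (6.94·3.79)/(6.94−3.79) ≈ 8.3500·Δt.
So d_Site 1 = 134.70, d_Site 2 = 108.14, d_Site 3 = 148.60 km.
Circle about each station: (x + 39.6)² + (y − 133.3)² = 134.70²; (x − 92.0)² + (y − 24.4)² = 108.14²; (x + 7.8)² + (y − 25.3)² = 148.60².
Subtracting the Site 1 equation from the Site 2 and Site 3 equations removes the quadratic terms:
263.2 x − 217.8 y = -3827.86
63.6 x − 216.0 y = -22573.99
Solving the 2×2 system: x ≈ 95.1, y ≈ 132.5 km.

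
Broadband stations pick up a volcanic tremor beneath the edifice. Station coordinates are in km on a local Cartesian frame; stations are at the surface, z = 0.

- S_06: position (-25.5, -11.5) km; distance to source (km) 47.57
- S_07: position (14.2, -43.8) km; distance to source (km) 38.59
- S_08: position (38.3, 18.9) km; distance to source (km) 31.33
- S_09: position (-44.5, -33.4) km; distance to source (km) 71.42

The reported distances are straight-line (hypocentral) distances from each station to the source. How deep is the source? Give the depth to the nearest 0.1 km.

Each station gives a sphere (x−x_i)² + (y−y_i)² + z² = d_i² (stations at z=0).
Subtracting the S_06 sphere from S_07 and S_08: z² cancels, leaving linear equations in x and y:
79.4 x − 64.6 y = 2111.30
127.6 x + 60.8 y = 2322.94
Solving: x ≈ 21.302, y ≈ -6.500 km (keep extra digits for the depth step; rounded: 21.3, -6.5).
Then from the S_06 sphere: z² = 47.57² − (x + 25.5)² − (y + 11.5)² with x = 21.302, y = -6.500, so z ≈ 6.890 ≈ 6.9 km.
Check against S_09 (with the unrounded solution): distance 71.42 ≈ 71.42 km. ✓

depth ≈ 6.9 km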